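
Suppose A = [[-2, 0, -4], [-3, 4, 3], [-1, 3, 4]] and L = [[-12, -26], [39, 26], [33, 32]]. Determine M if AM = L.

M = [[-4, 3], [3, 5], [5, 5]]

Left-multiplying both sides by A⁻¹ gives M = A⁻¹L.
A has determinant 6; A⁻¹ = [[7/6, -2, 8/3], [3/2, -2, 3], [-5/6, 1, -4/3]].
M = A⁻¹L = [[7/6, -2, 8/3], [3/2, -2, 3], [-5/6, 1, -4/3]] · [[-12, -26], [39, 26], [33, 32]] = [[-4, 3], [3, 5], [5, 5]].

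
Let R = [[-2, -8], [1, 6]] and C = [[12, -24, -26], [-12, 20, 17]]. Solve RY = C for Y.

Y = [[6, -4, 5], [-3, 4, 2]]

R is on the left of Y, so left-multiply by R⁻¹: Y = R⁻¹C.
det R = -4; the adjugate gives R⁻¹ = [[-3/2, -2], [1/4, 1/2]].
Y = R⁻¹C = [[-3/2, -2], [1/4, 1/2]] · [[12, -24, -26], [-12, 20, 17]] = [[6, -4, 5], [-3, 4, 2]].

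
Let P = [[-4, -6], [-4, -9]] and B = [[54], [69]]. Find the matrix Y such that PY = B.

Since P multiplies Y on the left, Y = P⁻¹B.
det P = 12, so P⁻¹ = [[-3/4, 1/2], [1/3, -1/3]].
Y = P⁻¹B = [[-3/4, 1/2], [1/3, -1/3]] · [[54], [69]] = [[-6], [-5]].

Y = [[-6], [-5]]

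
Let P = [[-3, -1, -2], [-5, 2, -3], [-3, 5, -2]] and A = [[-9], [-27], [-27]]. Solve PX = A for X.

X = [[6], [-3], [-3]]

Left-multiplying both sides by P⁻¹ gives X = P⁻¹A.
det P = 6, so P⁻¹ = [[11/6, -2, 7/6], [-1/6, 0, 1/6], [-19/6, 3, -11/6]].
X = P⁻¹A = [[11/6, -2, 7/6], [-1/6, 0, 1/6], [-19/6, 3, -11/6]] · [[-9], [-27], [-27]] = [[6], [-3], [-3]].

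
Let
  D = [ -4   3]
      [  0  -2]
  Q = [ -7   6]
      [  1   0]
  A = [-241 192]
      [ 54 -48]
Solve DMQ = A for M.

M = [[-5, 5], [4, 1]]

Isolating M: multiply by D⁻¹ from the left and Q⁻¹ from the right, so M = D⁻¹AQ⁻¹.
D has determinant 8; D⁻¹ = [[-1/4, -3/8], [0, -1/2]].
Q has determinant -6; Q⁻¹ = [[0, 1], [1/6, 7/6]].
D⁻¹A = [[40, -30], [-27, 24]].
M = (D⁻¹A)Q⁻¹ = [[-5, 5], [4, 1]].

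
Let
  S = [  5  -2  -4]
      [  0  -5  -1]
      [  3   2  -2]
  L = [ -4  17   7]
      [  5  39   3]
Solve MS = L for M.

M = [[1, -5, -3], [-2, -5, 5]]

S is on the right of M, so right-multiply by S⁻¹: M = LS⁻¹.
det S = 6, so S⁻¹ = [[2, -2, -3], [-1/2, 1/3, 5/6], [5/2, -8/3, -25/6]].
M = LS⁻¹ = [[-4, 17, 7], [5, 39, 3]] · [[2, -2, -3], [-1/2, 1/3, 5/6], [5/2, -8/3, -25/6]] = [[1, -5, -3], [-2, -5, 5]].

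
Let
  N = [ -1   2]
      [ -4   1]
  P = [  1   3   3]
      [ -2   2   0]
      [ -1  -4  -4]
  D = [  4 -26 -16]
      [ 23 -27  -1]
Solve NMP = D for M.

M = [[2, 3, 2], [-3, -1, 0]]

Left-multiply by N⁻¹ and right-multiply by P⁻¹: M = N⁻¹DP⁻¹.
det N = 7, so N⁻¹ = [[1/7, -2/7], [4/7, -1/7]].
P has determinant -2; P⁻¹ = [[4, 0, 3], [4, 1/2, 3], [-5, -1/2, -4]].
N⁻¹D = [[-6, 4, -2], [-1, -11, -9]].
M = (N⁻¹D)P⁻¹ = [[2, 3, 2], [-3, -1, 0]].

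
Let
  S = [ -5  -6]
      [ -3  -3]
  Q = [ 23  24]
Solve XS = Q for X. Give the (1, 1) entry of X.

-1

Since S sits to the right of X, X = QS⁻¹.
det S = -3, so S⁻¹ = [[1, -2], [-1, 5/3]].
X = QS⁻¹ = [[23, 24]] · [[1, -2], [-1, 5/3]] = [[-1, -6]].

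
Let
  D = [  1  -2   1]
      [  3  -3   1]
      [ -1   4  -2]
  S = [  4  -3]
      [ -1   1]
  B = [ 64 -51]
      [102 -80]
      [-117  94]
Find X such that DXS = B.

Left-multiply by D⁻¹ and right-multiply by S⁻¹: X = D⁻¹BS⁻¹.
det D = 1; the adjugate gives D⁻¹ = [[2, 0, 1], [5, -1, 2], [9, -2, 3]].
S has determinant 1; S⁻¹ = [[1, 3], [1, 4]].
D⁻¹B = [[11, -8], [-16, 13], [21, -17]].
X = (D⁻¹B)S⁻¹ = [[3, 1], [-3, 4], [4, -5]].

X = [[3, 1], [-3, 4], [4, -5]]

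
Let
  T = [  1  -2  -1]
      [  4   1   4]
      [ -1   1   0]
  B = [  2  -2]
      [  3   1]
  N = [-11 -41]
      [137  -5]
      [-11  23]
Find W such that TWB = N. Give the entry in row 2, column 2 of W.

Left-multiply by T⁻¹ and right-multiply by B⁻¹: W = T⁻¹NB⁻¹.
T has determinant -1; T⁻¹ = [[4, 1, 7], [4, 1, 8], [-5, -1, -9]].
B has determinant 8; B⁻¹ = [[1/8, 1/4], [-3/8, 1/4]].
T⁻¹N = [[16, -8], [5, 15], [17, 3]].
W = (T⁻¹N)B⁻¹ = [[5, 2], [-5, 5], [1, 5]].

5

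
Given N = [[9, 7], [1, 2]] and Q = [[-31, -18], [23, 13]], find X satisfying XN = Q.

X = [[-4, 5], [3, -4]]

Right-multiplying both sides by N⁻¹ gives X = QN⁻¹.
N has determinant 11; N⁻¹ = [[2/11, -7/11], [-1/11, 9/11]].
X = QN⁻¹ = [[-31, -18], [23, 13]] · [[2/11, -7/11], [-1/11, 9/11]] = [[-4, 5], [3, -4]].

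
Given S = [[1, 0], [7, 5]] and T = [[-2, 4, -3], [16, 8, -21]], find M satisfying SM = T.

Since S multiplies M on the left, M = S⁻¹T.
det S = 5, so S⁻¹ = [[1, 0], [-7/5, 1/5]].
M = S⁻¹T = [[1, 0], [-7/5, 1/5]] · [[-2, 4, -3], [16, 8, -21]] = [[-2, 4, -3], [6, -4, 0]].

M = [[-2, 4, -3], [6, -4, 0]]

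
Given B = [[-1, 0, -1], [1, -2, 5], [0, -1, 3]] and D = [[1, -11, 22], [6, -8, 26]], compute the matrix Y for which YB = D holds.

Y = [[5, 6, -1], [-4, 2, 4]]

Since B sits to the right of Y, Y = DB⁻¹.
det B = 2, so B⁻¹ = [[-1/2, 1/2, -1], [-3/2, -3/2, 2], [-1/2, -1/2, 1]].
Y = DB⁻¹ = [[1, -11, 22], [6, -8, 26]] · [[-1/2, 1/2, -1], [-3/2, -3/2, 2], [-1/2, -1/2, 1]] = [[5, 6, -1], [-4, 2, 4]].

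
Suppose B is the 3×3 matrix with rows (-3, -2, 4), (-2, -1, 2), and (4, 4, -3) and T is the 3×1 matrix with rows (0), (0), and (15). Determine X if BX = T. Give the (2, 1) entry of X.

6

B is on the left of X, so left-multiply by B⁻¹: X = B⁻¹T.
B has determinant -5; B⁻¹ = [[1, -2, 0], [-2/5, 7/5, 2/5], [4/5, -4/5, 1/5]].
X = B⁻¹T = [[1, -2, 0], [-2/5, 7/5, 2/5], [4/5, -4/5, 1/5]] · [[0], [0], [15]] = [[0], [6], [3]].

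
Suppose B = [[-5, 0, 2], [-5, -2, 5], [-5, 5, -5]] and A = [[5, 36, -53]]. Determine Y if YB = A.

B is on the right of Y, so right-multiply by B⁻¹: Y = AB⁻¹.
B has determinant 5; B⁻¹ = [[-3, 2, 4/5], [-10, 7, 3], [-7, 5, 2]].
Y = AB⁻¹ = [[5, 36, -53]] · [[-3, 2, 4/5], [-10, 7, 3], [-7, 5, 2]] = [[-4, -3, 6]].

Y = [[-4, -3, 6]]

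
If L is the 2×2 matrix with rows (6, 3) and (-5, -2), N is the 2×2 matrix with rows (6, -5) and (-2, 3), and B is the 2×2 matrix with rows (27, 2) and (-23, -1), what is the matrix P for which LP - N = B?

LP = B + N = [[33, -3], [-25, 2]].
L is on the left of P, so left-multiply by L⁻¹: P = L⁻¹(B + N).
det L = 3; the adjugate gives L⁻¹ = [[-2/3, -1], [5/3, 2]].
P = L⁻¹(B + N) = [[3, 0], [5, -1]].

P = [[3, 0], [5, -1]]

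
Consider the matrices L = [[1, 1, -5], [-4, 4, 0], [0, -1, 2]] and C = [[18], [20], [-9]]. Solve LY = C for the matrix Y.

Y = [[-6], [-1], [-5]]

L is on the left of Y, so left-multiply by L⁻¹: Y = L⁻¹C.
det L = -4, so L⁻¹ = [[-2, -3/4, -5], [-2, -1/2, -5], [-1, -1/4, -2]].
Y = L⁻¹C = [[-2, -3/4, -5], [-2, -1/2, -5], [-1, -1/4, -2]] · [[18], [20], [-9]] = [[-6], [-1], [-5]].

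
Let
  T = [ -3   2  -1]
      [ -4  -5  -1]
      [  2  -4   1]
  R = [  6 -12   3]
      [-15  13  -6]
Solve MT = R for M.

M = [[0, 0, 3], [1, 1, -4]]

Since T sits to the right of M, M = RT⁻¹.
det T = 5, so T⁻¹ = [[-9/5, 2/5, -7/5], [2/5, -1/5, 1/5], [26/5, -8/5, 23/5]].
M = RT⁻¹ = [[6, -12, 3], [-15, 13, -6]] · [[-9/5, 2/5, -7/5], [2/5, -1/5, 1/5], [26/5, -8/5, 23/5]] = [[0, 0, 3], [1, 1, -4]].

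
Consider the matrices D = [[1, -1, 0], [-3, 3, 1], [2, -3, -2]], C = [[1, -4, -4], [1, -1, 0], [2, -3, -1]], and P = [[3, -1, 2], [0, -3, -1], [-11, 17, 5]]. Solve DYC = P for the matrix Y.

Y = [[3, 5, -3], [3, -2, -1], [-2, 5, 3]]

Y = D⁻¹PC⁻¹ (apply D⁻¹ on the left and C⁻¹ on the right).
det D = 1; the adjugate gives D⁻¹ = [[-3, -2, -1], [-4, -2, -1], [3, 1, 0]].
det C = 1, so C⁻¹ = [[1, 8, -4], [1, 7, -4], [-1, -5, 3]].
D⁻¹P = [[2, -8, -9], [-1, -7, -11], [9, -6, 5]].
Y = (D⁻¹P)C⁻¹ = [[3, 5, -3], [3, -2, -1], [-2, 5, 3]].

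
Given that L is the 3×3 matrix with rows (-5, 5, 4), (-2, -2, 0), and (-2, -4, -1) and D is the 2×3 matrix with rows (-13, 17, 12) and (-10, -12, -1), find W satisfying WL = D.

W = [[3, -1, 0], [0, 4, 1]]

Right-multiplying both sides by L⁻¹ gives W = DL⁻¹.
L has determinant -4; L⁻¹ = [[-1/2, 11/4, -2], [1/2, -13/4, 2], [-1, 15/2, -5]].
W = DL⁻¹ = [[-13, 17, 12], [-10, -12, -1]] · [[-1/2, 11/4, -2], [1/2, -13/4, 2], [-1, 15/2, -5]] = [[3, -1, 0], [0, 4, 1]].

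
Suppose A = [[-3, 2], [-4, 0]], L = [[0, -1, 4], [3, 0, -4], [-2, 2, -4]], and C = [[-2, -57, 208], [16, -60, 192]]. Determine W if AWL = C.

Isolating W: multiply by A⁻¹ from the left and L⁻¹ from the right, so W = A⁻¹CL⁻¹.
A has determinant 8; A⁻¹ = [[0, -1/4], [1/2, -3/8]].
L has determinant 4; L⁻¹ = [[2, 1, 1], [5, 2, 3], [3/2, 1/2, 3/4]].
A⁻¹C = [[-4, 15, -48], [-7, -6, 32]].
W = (A⁻¹C)L⁻¹ = [[-5, 2, 5], [4, -3, -1]].

W = [[-5, 2, 5], [4, -3, -1]]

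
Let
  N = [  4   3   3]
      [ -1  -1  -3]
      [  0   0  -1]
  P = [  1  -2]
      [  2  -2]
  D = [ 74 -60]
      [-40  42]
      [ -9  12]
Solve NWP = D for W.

W = [[-2, 5], [-5, 5], [3, 3]]

Isolating W: multiply by N⁻¹ from the left and P⁻¹ from the right, so W = N⁻¹DP⁻¹.
det N = 1, so N⁻¹ = [[1, 3, -6], [-1, -4, 9], [0, 0, -1]].
det P = 2; the adjugate gives P⁻¹ = [[-1, 1], [-1, 1/2]].
N⁻¹D = [[8, -6], [5, 0], [9, -12]].
W = (N⁻¹D)P⁻¹ = [[-2, 5], [-5, 5], [3, 3]].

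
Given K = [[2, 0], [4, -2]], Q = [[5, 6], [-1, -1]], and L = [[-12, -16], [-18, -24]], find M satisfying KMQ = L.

M = [[-2, -4], [-1, -2]]

Left-multiply by K⁻¹ and right-multiply by Q⁻¹: M = K⁻¹LQ⁻¹.
K has determinant -4; K⁻¹ = [[1/2, 0], [1, -1/2]].
det Q = 1; the adjugate gives Q⁻¹ = [[-1, -6], [1, 5]].
K⁻¹L = [[-6, -8], [-3, -4]].
M = (K⁻¹L)Q⁻¹ = [[-2, -4], [-1, -2]].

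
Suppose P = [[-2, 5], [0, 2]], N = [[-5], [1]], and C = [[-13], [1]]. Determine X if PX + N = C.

X = [[4], [0]]

PX = C − N = [[-8], [0]].
P is on the left of X, so left-multiply by P⁻¹: X = P⁻¹(C − N).
det P = -4; the adjugate gives P⁻¹ = [[-1/2, 5/4], [0, 1/2]].
X = P⁻¹(C − N) = [[4], [0]].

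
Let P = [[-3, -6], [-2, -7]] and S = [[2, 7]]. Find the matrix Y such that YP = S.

Y = [[0, -1]]

P is on the right of Y, so right-multiply by P⁻¹: Y = SP⁻¹.
P has determinant 9; P⁻¹ = [[-7/9, 2/3], [2/9, -1/3]].
Y = SP⁻¹ = [[2, 7]] · [[-7/9, 2/3], [2/9, -1/3]] = [[0, -1]].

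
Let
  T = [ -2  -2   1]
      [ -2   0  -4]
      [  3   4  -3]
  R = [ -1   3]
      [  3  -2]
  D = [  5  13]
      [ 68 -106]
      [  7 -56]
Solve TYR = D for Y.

Y = [[3, 1], [-4, -5], [5, -4]]

Y = T⁻¹DR⁻¹ (apply T⁻¹ on the left and R⁻¹ on the right).
det T = -4; the adjugate gives T⁻¹ = [[-4, 1/2, -2], [9/2, -3/4, 5/2], [2, -1/2, 1]].
det R = -7; the adjugate gives R⁻¹ = [[2/7, 3/7], [3/7, 1/7]].
T⁻¹D = [[0, 7], [-11, -2], [-17, 23]].
Y = (T⁻¹D)R⁻¹ = [[3, 1], [-4, -5], [5, -4]].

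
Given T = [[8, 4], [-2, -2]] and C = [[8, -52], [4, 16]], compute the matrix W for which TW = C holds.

W = [[4, -5], [-6, -3]]

Since T multiplies W on the left, W = T⁻¹C.
det T = -8, so T⁻¹ = [[1/4, 1/2], [-1/4, -1]].
W = T⁻¹C = [[1/4, 1/2], [-1/4, -1]] · [[8, -52], [4, 16]] = [[4, -5], [-6, -3]].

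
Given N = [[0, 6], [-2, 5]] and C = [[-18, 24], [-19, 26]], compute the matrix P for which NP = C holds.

Left-multiplying both sides by N⁻¹ gives P = N⁻¹C.
N has determinant 12; N⁻¹ = [[5/12, -1/2], [1/6, 0]].
P = N⁻¹C = [[5/12, -1/2], [1/6, 0]] · [[-18, 24], [-19, 26]] = [[2, -3], [-3, 4]].

P = [[2, -3], [-3, 4]]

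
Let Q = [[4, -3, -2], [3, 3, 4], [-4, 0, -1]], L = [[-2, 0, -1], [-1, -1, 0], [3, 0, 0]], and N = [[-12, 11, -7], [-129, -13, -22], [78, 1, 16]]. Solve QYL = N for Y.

Y = [[3, 0, -3], [-1, 3, -1], [4, 1, -3]]

Left-multiply by Q⁻¹ and right-multiply by L⁻¹: Y = Q⁻¹NL⁻¹.
det Q = 3, so Q⁻¹ = [[-1, -1, -2], [-13/3, -4, -22/3], [4, 4, 7]].
L has determinant -3; L⁻¹ = [[0, 0, 1/3], [0, -1, -1/3], [-1, 0, -2/3]].
Q⁻¹N = [[-15, 0, -3], [-4, -3, 1], [-18, -1, -4]].
Y = (Q⁻¹N)L⁻¹ = [[3, 0, -3], [-1, 3, -1], [4, 1, -3]].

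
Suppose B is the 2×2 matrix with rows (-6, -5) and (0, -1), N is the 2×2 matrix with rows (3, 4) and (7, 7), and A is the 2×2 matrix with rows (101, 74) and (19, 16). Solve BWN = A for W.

W = [[2, -1], [3, -4]]

Isolating W: multiply by B⁻¹ from the left and N⁻¹ from the right, so W = B⁻¹AN⁻¹.
B has determinant 6; B⁻¹ = [[-1/6, 5/6], [0, -1]].
det N = -7, so N⁻¹ = [[-1, 4/7], [1, -3/7]].
B⁻¹A = [[-1, 1], [-19, -16]].
W = (B⁻¹A)N⁻¹ = [[2, -1], [3, -4]].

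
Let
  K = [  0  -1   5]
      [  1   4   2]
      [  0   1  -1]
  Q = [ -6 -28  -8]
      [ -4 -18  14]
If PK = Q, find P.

K is on the right of P, so right-multiply by K⁻¹: P = QK⁻¹.
K has determinant 4; K⁻¹ = [[-3/2, 1, -11/2], [1/4, 0, 5/4], [1/4, 0, 1/4]].
P = QK⁻¹ = [[-6, -28, -8], [-4, -18, 14]] · [[-3/2, 1, -11/2], [1/4, 0, 5/4], [1/4, 0, 1/4]] = [[0, -6, -4], [5, -4, 3]].

P = [[0, -6, -4], [5, -4, 3]]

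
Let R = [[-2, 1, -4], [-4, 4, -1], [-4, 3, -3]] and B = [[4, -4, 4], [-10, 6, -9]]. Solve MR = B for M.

M = [[-2, -2, 2], [-1, -2, 5]]

R is on the right of M, so right-multiply by R⁻¹: M = BR⁻¹.
det R = -6, so R⁻¹ = [[3/2, 3/2, -5/2], [4/3, 5/3, -7/3], [-2/3, -1/3, 2/3]].
M = BR⁻¹ = [[4, -4, 4], [-10, 6, -9]] · [[3/2, 3/2, -5/2], [4/3, 5/3, -7/3], [-2/3, -1/3, 2/3]] = [[-2, -2, 2], [-1, -2, 5]].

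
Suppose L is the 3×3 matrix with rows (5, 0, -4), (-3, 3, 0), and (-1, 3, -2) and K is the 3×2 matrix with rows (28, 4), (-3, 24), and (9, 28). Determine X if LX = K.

Left-multiplying both sides by L⁻¹ gives X = L⁻¹K.
L has determinant -6; L⁻¹ = [[1, 2, -2], [1, 7/3, -2], [1, 5/2, -5/2]].
X = L⁻¹K = [[1, 2, -2], [1, 7/3, -2], [1, 5/2, -5/2]] · [[28, 4], [-3, 24], [9, 28]] = [[4, -4], [3, 4], [-2, -6]].

X = [[4, -4], [3, 4], [-2, -6]]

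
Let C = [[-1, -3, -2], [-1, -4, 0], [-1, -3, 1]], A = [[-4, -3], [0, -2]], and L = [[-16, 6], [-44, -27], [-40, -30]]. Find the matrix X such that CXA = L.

X = C⁻¹LA⁻¹ (apply C⁻¹ on the left and A⁻¹ on the right).
C has determinant 3; C⁻¹ = [[-4/3, 3, -8/3], [1/3, -1, 2/3], [-1/3, 0, 1/3]].
det A = 8, so A⁻¹ = [[-1/4, 3/8], [0, -1/2]].
C⁻¹L = [[-4, -9], [12, 9], [-8, -12]].
X = (C⁻¹L)A⁻¹ = [[1, 3], [-3, 0], [2, 3]].

X = [[1, 3], [-3, 0], [2, 3]]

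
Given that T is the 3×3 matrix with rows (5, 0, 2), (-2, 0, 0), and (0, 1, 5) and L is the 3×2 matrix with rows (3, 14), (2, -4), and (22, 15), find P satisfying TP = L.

P = [[-1, 2], [2, 5], [4, 2]]

T is on the left of P, so left-multiply by T⁻¹: P = T⁻¹L.
T has determinant -4; T⁻¹ = [[0, -1/2, 0], [-5/2, -25/4, 1], [1/2, 5/4, 0]].
P = T⁻¹L = [[0, -1/2, 0], [-5/2, -25/4, 1], [1/2, 5/4, 0]] · [[3, 14], [2, -4], [22, 15]] = [[-1, 2], [2, 5], [4, 2]].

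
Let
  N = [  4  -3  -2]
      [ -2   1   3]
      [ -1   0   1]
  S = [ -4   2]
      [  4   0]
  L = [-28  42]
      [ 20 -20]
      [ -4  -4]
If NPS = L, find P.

P = N⁻¹LS⁻¹ (apply N⁻¹ on the left and S⁻¹ on the right).
det N = 5, so N⁻¹ = [[1/5, 3/5, -7/5], [-1/5, 2/5, -8/5], [1/5, 3/5, -2/5]].
det S = -8; the adjugate gives S⁻¹ = [[0, 1/4], [1/2, 1/2]].
N⁻¹L = [[12, 2], [20, -10], [8, -2]].
P = (N⁻¹L)S⁻¹ = [[1, 4], [-5, 0], [-1, 1]].

P = [[1, 4], [-5, 0], [-1, 1]]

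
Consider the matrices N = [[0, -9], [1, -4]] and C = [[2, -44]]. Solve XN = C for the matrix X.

Since N sits to the right of X, X = CN⁻¹.
N has determinant 9; N⁻¹ = [[-4/9, 1], [-1/9, 0]].
X = CN⁻¹ = [[2, -44]] · [[-4/9, 1], [-1/9, 0]] = [[4, 2]].

X = [[4, 2]]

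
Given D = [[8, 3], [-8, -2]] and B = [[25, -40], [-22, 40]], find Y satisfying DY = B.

Left-multiplying both sides by D⁻¹ gives Y = D⁻¹B.
D has determinant 8; D⁻¹ = [[-1/4, -3/8], [1, 1]].
Y = D⁻¹B = [[-1/4, -3/8], [1, 1]] · [[25, -40], [-22, 40]] = [[2, -5], [3, 0]].

Y = [[2, -5], [3, 0]]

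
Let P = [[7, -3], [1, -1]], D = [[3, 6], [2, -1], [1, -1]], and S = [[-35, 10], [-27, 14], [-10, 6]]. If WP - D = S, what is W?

WP = S + D = [[-32, 16], [-25, 13], [-9, 5]].
Right-multiplying both sides by P⁻¹ gives W = (S + D)P⁻¹.
det P = -4; the adjugate gives P⁻¹ = [[1/4, -3/4], [1/4, -7/4]].
W = (S + D)P⁻¹ = [[-4, -4], [-3, -4], [-1, -2]].

W = [[-4, -4], [-3, -4], [-1, -2]]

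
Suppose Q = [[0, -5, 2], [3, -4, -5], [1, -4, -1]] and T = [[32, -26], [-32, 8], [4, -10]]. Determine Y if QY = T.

Q is on the left of Y, so left-multiply by Q⁻¹: Y = Q⁻¹T.
Q has determinant -6; Q⁻¹ = [[8/3, 13/6, -11/2], [1/3, 1/3, -1], [4/3, 5/6, -5/2]].
Y = Q⁻¹T = [[8/3, 13/6, -11/2], [1/3, 1/3, -1], [4/3, 5/6, -5/2]] · [[32, -26], [-32, 8], [4, -10]] = [[-6, 3], [-4, 4], [6, -3]].

Y = [[-6, 3], [-4, 4], [6, -3]]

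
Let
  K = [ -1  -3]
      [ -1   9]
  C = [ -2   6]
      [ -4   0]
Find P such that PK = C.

K is on the right of P, so right-multiply by K⁻¹: P = CK⁻¹.
K has determinant -12; K⁻¹ = [[-3/4, -1/4], [-1/12, 1/12]].
P = CK⁻¹ = [[-2, 6], [-4, 0]] · [[-3/4, -1/4], [-1/12, 1/12]] = [[1, 1], [3, 1]].

P = [[1, 1], [3, 1]]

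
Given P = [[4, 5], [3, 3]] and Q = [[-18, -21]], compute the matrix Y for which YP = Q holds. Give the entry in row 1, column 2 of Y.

Since P sits to the right of Y, Y = QP⁻¹.
det P = -3, so P⁻¹ = [[-1, 5/3], [1, -4/3]].
Y = QP⁻¹ = [[-18, -21]] · [[-1, 5/3], [1, -4/3]] = [[-3, -2]].

-2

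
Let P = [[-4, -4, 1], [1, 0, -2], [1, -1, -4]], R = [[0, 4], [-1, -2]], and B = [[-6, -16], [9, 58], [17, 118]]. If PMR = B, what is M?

Isolating M: multiply by P⁻¹ from the left and R⁻¹ from the right, so M = P⁻¹BR⁻¹.
det P = -1, so P⁻¹ = [[2, 17, -8], [-2, -15, 7], [1, 8, -4]].
R has determinant 4; R⁻¹ = [[-1/2, -1], [1/4, 0]].
P⁻¹B = [[5, 10], [-4, -12], [-2, -24]].
M = (P⁻¹B)R⁻¹ = [[0, -5], [-1, 4], [-5, 2]].

M = [[0, -5], [-1, 4], [-5, 2]]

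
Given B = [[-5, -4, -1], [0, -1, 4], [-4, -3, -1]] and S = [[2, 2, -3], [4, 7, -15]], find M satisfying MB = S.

M = [[2, -1, -3], [0, -4, -1]]

Since B sits to the right of M, M = SB⁻¹.
det B = 3, so B⁻¹ = [[13/3, -1/3, -17/3], [-16/3, 1/3, 20/3], [-4/3, 1/3, 5/3]].
M = SB⁻¹ = [[2, 2, -3], [4, 7, -15]] · [[13/3, -1/3, -17/3], [-16/3, 1/3, 20/3], [-4/3, 1/3, 5/3]] = [[2, -1, -3], [0, -4, -1]].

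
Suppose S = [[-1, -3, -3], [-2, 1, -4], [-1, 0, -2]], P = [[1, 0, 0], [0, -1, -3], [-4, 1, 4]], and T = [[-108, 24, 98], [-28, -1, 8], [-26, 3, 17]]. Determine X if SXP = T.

Isolating X: multiply by S⁻¹ from the left and P⁻¹ from the right, so X = S⁻¹TP⁻¹.
S has determinant -1; S⁻¹ = [[2, 6, -15], [0, 1, -2], [-1, -3, 7]].
det P = -1, so P⁻¹ = [[1, 0, 0], [-12, -4, -3], [4, 1, 1]].
S⁻¹T = [[6, -3, -11], [24, -7, -26], [10, 0, -3]].
X = (S⁻¹T)P⁻¹ = [[-2, 1, -2], [4, 2, -5], [-2, -3, -3]].

X = [[-2, 1, -2], [4, 2, -5], [-2, -3, -3]]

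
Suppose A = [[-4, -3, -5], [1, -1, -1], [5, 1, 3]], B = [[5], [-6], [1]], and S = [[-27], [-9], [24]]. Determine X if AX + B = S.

AX = S − B = [[-32], [-3], [23]].
A is on the left of X, so left-multiply by A⁻¹: X = A⁻¹(S − B).
det A = 2, so A⁻¹ = [[-1, 2, -1], [-4, 13/2, -9/2], [3, -11/2, 7/2]].
X = A⁻¹(S − B) = [[3], [5], [1]].

X = [[3], [5], [1]]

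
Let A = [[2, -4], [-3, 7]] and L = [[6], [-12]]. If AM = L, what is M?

M = [[-3], [-3]]

A is on the left of M, so left-multiply by A⁻¹: M = A⁻¹L.
A has determinant 2; A⁻¹ = [[7/2, 2], [3/2, 1]].
M = A⁻¹L = [[7/2, 2], [3/2, 1]] · [[6], [-12]] = [[-3], [-3]].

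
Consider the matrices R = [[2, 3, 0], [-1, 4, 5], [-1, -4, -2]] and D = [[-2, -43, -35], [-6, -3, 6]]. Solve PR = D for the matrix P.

Right-multiplying both sides by R⁻¹ gives P = DR⁻¹.
det R = 3; the adjugate gives R⁻¹ = [[4, 2, 5], [-7/3, -4/3, -10/3], [8/3, 5/3, 11/3]].
P = DR⁻¹ = [[-2, -43, -35], [-6, -3, 6]] · [[4, 2, 5], [-7/3, -4/3, -10/3], [8/3, 5/3, 11/3]] = [[-1, -5, 5], [-1, 2, 2]].

P = [[-1, -5, 5], [-1, 2, 2]]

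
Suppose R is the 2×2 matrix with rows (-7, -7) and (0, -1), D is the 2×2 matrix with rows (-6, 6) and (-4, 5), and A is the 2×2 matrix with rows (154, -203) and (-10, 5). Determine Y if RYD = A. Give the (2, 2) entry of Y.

5

Left-multiply by R⁻¹ and right-multiply by D⁻¹: Y = R⁻¹AD⁻¹.
det R = 7; the adjugate gives R⁻¹ = [[-1/7, 1], [0, -1]].
det D = -6; the adjugate gives D⁻¹ = [[-5/6, 1], [-2/3, 1]].
R⁻¹A = [[-32, 34], [10, -5]].
Y = (R⁻¹A)D⁻¹ = [[4, 2], [-5, 5]].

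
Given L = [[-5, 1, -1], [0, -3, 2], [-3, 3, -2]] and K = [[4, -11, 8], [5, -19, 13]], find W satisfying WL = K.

Right-multiplying both sides by L⁻¹ gives W = KL⁻¹.
L has determinant 3; L⁻¹ = [[0, -1/3, -1/3], [-2, 7/3, 10/3], [-3, 4, 5]].
W = KL⁻¹ = [[4, -11, 8], [5, -19, 13]] · [[0, -1/3, -1/3], [-2, 7/3, 10/3], [-3, 4, 5]] = [[-2, 5, 2], [-1, 6, 0]].

W = [[-2, 5, 2], [-1, 6, 0]]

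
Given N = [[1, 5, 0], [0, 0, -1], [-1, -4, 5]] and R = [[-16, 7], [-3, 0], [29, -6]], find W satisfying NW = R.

W = [[-6, 2], [-2, 1], [3, 0]]

Left-multiplying both sides by N⁻¹ gives W = N⁻¹R.
det N = 1, so N⁻¹ = [[-4, -25, -5], [1, 5, 1], [0, -1, 0]].
W = N⁻¹R = [[-4, -25, -5], [1, 5, 1], [0, -1, 0]] · [[-16, 7], [-3, 0], [29, -6]] = [[-6, 2], [-2, 1], [3, 0]].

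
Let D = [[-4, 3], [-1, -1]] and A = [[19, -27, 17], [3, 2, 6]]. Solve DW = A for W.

W = [[-4, 3, -5], [1, -5, -1]]

Left-multiplying both sides by D⁻¹ gives W = D⁻¹A.
det D = 7; the adjugate gives D⁻¹ = [[-1/7, -3/7], [1/7, -4/7]].
W = D⁻¹A = [[-1/7, -3/7], [1/7, -4/7]] · [[19, -27, 17], [3, 2, 6]] = [[-4, 3, -5], [1, -5, -1]].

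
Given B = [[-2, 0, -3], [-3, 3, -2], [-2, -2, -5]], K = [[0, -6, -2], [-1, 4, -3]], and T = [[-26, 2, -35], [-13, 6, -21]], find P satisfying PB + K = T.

PB = T − K = [[-26, 8, -33], [-12, 2, -18]].
Right-multiplying both sides by B⁻¹ gives P = (T − K)B⁻¹.
det B = 2; the adjugate gives B⁻¹ = [[-19/2, 3, 9/2], [-11/2, 2, 5/2], [6, -2, -3]].
P = (T − K)B⁻¹ = [[5, 4, 2], [-5, 4, 5]].

P = [[5, 4, 2], [-5, 4, 5]]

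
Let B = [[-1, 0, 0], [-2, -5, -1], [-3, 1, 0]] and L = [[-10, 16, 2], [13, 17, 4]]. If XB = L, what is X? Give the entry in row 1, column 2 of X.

Right-multiplying both sides by B⁻¹ gives X = LB⁻¹.
det B = -1; the adjugate gives B⁻¹ = [[-1, 0, 0], [-3, 0, 1], [17, -1, -5]].
X = LB⁻¹ = [[-10, 16, 2], [13, 17, 4]] · [[-1, 0, 0], [-3, 0, 1], [17, -1, -5]] = [[-4, -2, 6], [4, -4, -3]].

-2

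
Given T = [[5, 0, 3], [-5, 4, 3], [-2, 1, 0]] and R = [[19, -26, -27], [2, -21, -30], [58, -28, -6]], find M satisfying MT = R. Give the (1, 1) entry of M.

T is on the right of M, so right-multiply by T⁻¹: M = RT⁻¹.
det T = -6; the adjugate gives T⁻¹ = [[1/2, -1/2, 2], [1, -1, 5], [-1/2, 5/6, -10/3]].
M = RT⁻¹ = [[19, -26, -27], [2, -21, -30], [58, -28, -6]] · [[1/2, -1/2, 2], [1, -1, 5], [-1/2, 5/6, -10/3]] = [[-3, -6, -2], [-5, -5, -1], [4, -6, -4]].

-3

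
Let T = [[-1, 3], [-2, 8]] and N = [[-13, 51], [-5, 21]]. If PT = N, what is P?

T is on the right of P, so right-multiply by T⁻¹: P = NT⁻¹.
T has determinant -2; T⁻¹ = [[-4, 3/2], [-1, 1/2]].
P = NT⁻¹ = [[-13, 51], [-5, 21]] · [[-4, 3/2], [-1, 1/2]] = [[1, 6], [-1, 3]].

P = [[1, 6], [-1, 3]]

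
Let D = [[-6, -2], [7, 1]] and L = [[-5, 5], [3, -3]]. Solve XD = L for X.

Right-multiplying both sides by D⁻¹ gives X = LD⁻¹.
det D = 8, so D⁻¹ = [[1/8, 1/4], [-7/8, -3/4]].
X = LD⁻¹ = [[-5, 5], [3, -3]] · [[1/8, 1/4], [-7/8, -3/4]] = [[-5, -5], [3, 3]].

X = [[-5, -5], [3, 3]]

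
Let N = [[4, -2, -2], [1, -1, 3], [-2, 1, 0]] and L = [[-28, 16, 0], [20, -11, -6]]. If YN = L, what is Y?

Since N sits to the right of Y, Y = LN⁻¹.
N has determinant 2; N⁻¹ = [[-3/2, -1, -4], [-3, -2, -7], [-1/2, 0, -1]].
Y = LN⁻¹ = [[-28, 16, 0], [20, -11, -6]] · [[-3/2, -1, -4], [-3, -2, -7], [-1/2, 0, -1]] = [[-6, -4, 0], [6, 2, 3]].

Y = [[-6, -4, 0], [6, 2, 3]]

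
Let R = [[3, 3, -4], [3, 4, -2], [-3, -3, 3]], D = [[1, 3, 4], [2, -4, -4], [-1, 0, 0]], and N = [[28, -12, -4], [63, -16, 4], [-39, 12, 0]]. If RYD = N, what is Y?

Y = [[4, 3, -1], [4, 4, -1], [4, 3, -1]]

Y = R⁻¹ND⁻¹ (apply R⁻¹ on the left and D⁻¹ on the right).
R has determinant -3; R⁻¹ = [[-2, -1, -10/3], [1, 1, 2], [-1, 0, -1]].
det D = -4; the adjugate gives D⁻¹ = [[0, 0, -1], [-1, -1, -3], [1, 3/4, 5/2]].
R⁻¹N = [[11, 0, 4], [13, -4, 0], [11, 0, 4]].
Y = (R⁻¹N)D⁻¹ = [[4, 3, -1], [4, 4, -1], [4, 3, -1]].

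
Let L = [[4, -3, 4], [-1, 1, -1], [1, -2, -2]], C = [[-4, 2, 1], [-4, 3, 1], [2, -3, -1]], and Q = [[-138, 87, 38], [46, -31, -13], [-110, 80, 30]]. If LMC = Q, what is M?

Isolating M: multiply by L⁻¹ from the left and C⁻¹ from the right, so M = L⁻¹QC⁻¹.
det L = -3; the adjugate gives L⁻¹ = [[4/3, 14/3, 1/3], [1, 4, 0], [-1/3, -5/3, -1/3]].
C has determinant 2; C⁻¹ = [[0, -1/2, -1/2], [-1, 1, 0], [3, -4, -2]].
L⁻¹Q = [[-6, -2, 0], [46, -37, -14], [6, -4, -1]].
M = (L⁻¹Q)C⁻¹ = [[2, 1, 3], [-5, -4, 5], [1, -3, -1]].

M = [[2, 1, 3], [-5, -4, 5], [1, -3, -1]]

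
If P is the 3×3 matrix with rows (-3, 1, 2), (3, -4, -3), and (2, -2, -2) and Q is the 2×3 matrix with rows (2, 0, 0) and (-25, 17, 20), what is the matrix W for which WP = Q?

W = [[-2, 2, -5], [5, -2, -2]]

P is on the right of W, so right-multiply by P⁻¹: W = QP⁻¹.
P has determinant -2; P⁻¹ = [[-1, 1, -5/2], [0, -1, 3/2], [-1, 2, -9/2]].
W = QP⁻¹ = [[2, 0, 0], [-25, 17, 20]] · [[-1, 1, -5/2], [0, -1, 3/2], [-1, 2, -9/2]] = [[-2, 2, -5], [5, -2, -2]].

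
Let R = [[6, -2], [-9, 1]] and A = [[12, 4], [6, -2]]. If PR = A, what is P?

P = [[-4, -4], [1, 0]]

Since R sits to the right of P, P = AR⁻¹.
det R = -12; the adjugate gives R⁻¹ = [[-1/12, -1/6], [-3/4, -1/2]].
P = AR⁻¹ = [[12, 4], [6, -2]] · [[-1/12, -1/6], [-3/4, -1/2]] = [[-4, -4], [1, 0]].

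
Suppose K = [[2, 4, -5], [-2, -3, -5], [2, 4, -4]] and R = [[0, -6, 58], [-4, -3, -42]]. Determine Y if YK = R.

Right-multiplying both sides by K⁻¹ gives Y = RK⁻¹.
K has determinant 2; K⁻¹ = [[16, -2, -35/2], [-9, 1, 10], [-1, 0, 1]].
Y = RK⁻¹ = [[0, -6, 58], [-4, -3, -42]] · [[16, -2, -35/2], [-9, 1, 10], [-1, 0, 1]] = [[-4, -6, -2], [5, 5, -2]].

Y = [[-4, -6, -2], [5, 5, -2]]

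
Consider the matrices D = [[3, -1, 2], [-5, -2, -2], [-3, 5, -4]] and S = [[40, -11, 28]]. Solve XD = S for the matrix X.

Since D sits to the right of X, X = SD⁻¹.
det D = 6, so D⁻¹ = [[3, 1, 1], [-7/3, -1, -2/3], [-31/6, -2, -11/6]].
X = SD⁻¹ = [[40, -11, 28]] · [[3, 1, 1], [-7/3, -1, -2/3], [-31/6, -2, -11/6]] = [[1, -5, -4]].

X = [[1, -5, -4]]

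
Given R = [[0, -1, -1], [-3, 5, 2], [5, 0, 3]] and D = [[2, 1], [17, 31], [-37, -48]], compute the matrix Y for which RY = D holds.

Y = [[-5, -6], [2, 5], [-4, -6]]

R is on the left of Y, so left-multiply by R⁻¹: Y = R⁻¹D.
det R = 6, so R⁻¹ = [[5/2, 1/2, 1/2], [19/6, 5/6, 1/2], [-25/6, -5/6, -1/2]].
Y = R⁻¹D = [[5/2, 1/2, 1/2], [19/6, 5/6, 1/2], [-25/6, -5/6, -1/2]] · [[2, 1], [17, 31], [-37, -48]] = [[-5, -6], [2, 5], [-4, -6]].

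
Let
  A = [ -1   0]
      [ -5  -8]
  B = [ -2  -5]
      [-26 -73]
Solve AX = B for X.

X = [[2, 5], [2, 6]]

A is on the left of X, so left-multiply by A⁻¹: X = A⁻¹B.
det A = 8; the adjugate gives A⁻¹ = [[-1, 0], [5/8, -1/8]].
X = A⁻¹B = [[-1, 0], [5/8, -1/8]] · [[-2, -5], [-26, -73]] = [[2, 5], [2, 6]].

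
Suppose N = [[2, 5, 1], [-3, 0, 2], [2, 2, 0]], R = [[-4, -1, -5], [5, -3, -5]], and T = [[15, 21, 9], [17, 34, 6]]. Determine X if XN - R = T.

X = [[2, 1, 5], [5, -2, 3]]

XN = T + R = [[11, 20, 4], [22, 31, 1]].
Since N sits to the right of X, X = (T + R)N⁻¹.
det N = 6, so N⁻¹ = [[-2/3, 1/3, 5/3], [2/3, -1/3, -7/6], [-1, 1, 5/2]].
X = (T + R)N⁻¹ = [[2, 1, 5], [5, -2, 3]].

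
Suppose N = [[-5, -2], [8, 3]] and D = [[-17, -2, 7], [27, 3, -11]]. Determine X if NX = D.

Since N multiplies X on the left, X = N⁻¹D.
det N = 1, so N⁻¹ = [[3, 2], [-8, -5]].
X = N⁻¹D = [[3, 2], [-8, -5]] · [[-17, -2, 7], [27, 3, -11]] = [[3, 0, -1], [1, 1, -1]].

X = [[3, 0, -1], [1, 1, -1]]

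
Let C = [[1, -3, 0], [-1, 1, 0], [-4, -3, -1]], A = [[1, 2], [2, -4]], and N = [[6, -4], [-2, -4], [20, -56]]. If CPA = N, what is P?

P = C⁻¹NA⁻¹ (apply C⁻¹ on the left and A⁻¹ on the right).
det C = 2; the adjugate gives C⁻¹ = [[-1/2, -3/2, 0], [-1/2, -1/2, 0], [7/2, 15/2, -1]].
det A = -8, so A⁻¹ = [[1/2, 1/4], [1/4, -1/8]].
C⁻¹N = [[0, 8], [-2, 4], [-14, 12]].
P = (C⁻¹N)A⁻¹ = [[2, -1], [0, -1], [-4, -5]].

P = [[2, -1], [0, -1], [-4, -5]]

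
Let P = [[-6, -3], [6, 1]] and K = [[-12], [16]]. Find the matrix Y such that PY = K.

Y = [[3], [-2]]

Left-multiplying both sides by P⁻¹ gives Y = P⁻¹K.
det P = 12; the adjugate gives P⁻¹ = [[1/12, 1/4], [-1/2, -1/2]].
Y = P⁻¹K = [[1/12, 1/4], [-1/2, -1/2]] · [[-12], [16]] = [[3], [-2]].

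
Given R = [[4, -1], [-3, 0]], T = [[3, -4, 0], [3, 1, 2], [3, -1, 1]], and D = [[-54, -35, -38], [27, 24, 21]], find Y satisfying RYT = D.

Left-multiply by R⁻¹ and right-multiply by T⁻¹: Y = R⁻¹DT⁻¹.
det R = -3; the adjugate gives R⁻¹ = [[0, -1/3], [-1, -4/3]].
det T = -3, so T⁻¹ = [[-1, -4/3, 8/3], [-1, -1, 2], [2, 3, -5]].
R⁻¹D = [[-9, -8, -7], [18, 3, 10]].
Y = (R⁻¹D)T⁻¹ = [[3, -1, -5], [-1, 3, 4]].

Y = [[3, -1, -5], [-1, 3, 4]]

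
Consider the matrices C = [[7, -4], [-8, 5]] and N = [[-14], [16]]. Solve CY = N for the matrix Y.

Since C multiplies Y on the left, Y = C⁻¹N.
det C = 3; the adjugate gives C⁻¹ = [[5/3, 4/3], [8/3, 7/3]].
Y = C⁻¹N = [[5/3, 4/3], [8/3, 7/3]] · [[-14], [16]] = [[-2], [0]].

Y = [[-2], [0]]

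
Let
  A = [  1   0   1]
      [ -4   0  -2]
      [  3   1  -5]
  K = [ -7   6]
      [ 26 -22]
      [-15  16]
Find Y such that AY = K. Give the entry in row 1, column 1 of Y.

Left-multiplying both sides by A⁻¹ gives Y = A⁻¹K.
A has determinant -2; A⁻¹ = [[-1, -1/2, 0], [13, 4, 1], [2, 1/2, 0]].
Y = A⁻¹K = [[-1, -1/2, 0], [13, 4, 1], [2, 1/2, 0]] · [[-7, 6], [26, -22], [-15, 16]] = [[-6, 5], [-2, 6], [-1, 1]].

-6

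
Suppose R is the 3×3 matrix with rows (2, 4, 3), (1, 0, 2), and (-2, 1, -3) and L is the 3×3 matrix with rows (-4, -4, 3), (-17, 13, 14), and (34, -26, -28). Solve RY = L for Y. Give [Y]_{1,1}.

-5

Left-multiplying both sides by R⁻¹ gives Y = R⁻¹L.
det R = -5, so R⁻¹ = [[2/5, -3, -8/5], [1/5, 0, 1/5], [-1/5, 2, 4/5]].
Y = R⁻¹L = [[2/5, -3, -8/5], [1/5, 0, 1/5], [-1/5, 2, 4/5]] · [[-4, -4, 3], [-17, 13, 14], [34, -26, -28]] = [[-5, 1, 4], [6, -6, -5], [-6, 6, 5]].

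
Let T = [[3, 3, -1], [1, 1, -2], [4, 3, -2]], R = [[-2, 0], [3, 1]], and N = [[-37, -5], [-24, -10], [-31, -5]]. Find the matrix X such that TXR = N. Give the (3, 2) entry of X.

Left-multiply by T⁻¹ and right-multiply by R⁻¹: X = T⁻¹NR⁻¹.
det T = -5, so T⁻¹ = [[-4/5, -3/5, 1], [6/5, 2/5, -1], [1/5, -3/5, 0]].
det R = -2; the adjugate gives R⁻¹ = [[-1/2, 0], [3/2, 1]].
T⁻¹N = [[13, 5], [-23, -5], [7, 5]].
X = (T⁻¹N)R⁻¹ = [[1, 5], [4, -5], [4, 5]].

5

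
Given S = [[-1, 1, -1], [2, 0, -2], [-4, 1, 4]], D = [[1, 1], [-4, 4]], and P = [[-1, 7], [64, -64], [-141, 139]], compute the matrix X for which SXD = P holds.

X = S⁻¹PD⁻¹ (apply S⁻¹ on the left and D⁻¹ on the right).
S has determinant -4; S⁻¹ = [[-1/2, 5/4, 1/2], [0, 2, 1], [-1/2, 3/4, 1/2]].
D has determinant 8; D⁻¹ = [[1/2, -1/8], [1/2, 1/8]].
S⁻¹P = [[10, -14], [-13, 11], [-22, 18]].
X = (S⁻¹P)D⁻¹ = [[-2, -3], [-1, 3], [-2, 5]].

X = [[-2, -3], [-1, 3], [-2, 5]]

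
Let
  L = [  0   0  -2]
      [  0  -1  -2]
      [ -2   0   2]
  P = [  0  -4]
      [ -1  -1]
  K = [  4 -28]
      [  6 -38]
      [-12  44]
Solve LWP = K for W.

W = [[3, -4], [-3, 2], [-4, 2]]

Left-multiply by L⁻¹ and right-multiply by P⁻¹: W = L⁻¹KP⁻¹.
det L = 4; the adjugate gives L⁻¹ = [[-1/2, 0, -1/2], [1, -1, 0], [-1/2, 0, 0]].
det P = -4; the adjugate gives P⁻¹ = [[1/4, -1], [-1/4, 0]].
L⁻¹K = [[4, -8], [-2, 10], [-2, 14]].
W = (L⁻¹K)P⁻¹ = [[3, -4], [-3, 2], [-4, 2]].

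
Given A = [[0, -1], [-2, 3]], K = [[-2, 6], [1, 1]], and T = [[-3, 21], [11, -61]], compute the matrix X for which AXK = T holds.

X = A⁻¹TK⁻¹ (apply A⁻¹ on the left and K⁻¹ on the right).
det A = -2, so A⁻¹ = [[-3/2, -1/2], [-1, 0]].
K has determinant -8; K⁻¹ = [[-1/8, 3/4], [1/8, 1/4]].
A⁻¹T = [[-1, -1], [3, -21]].
X = (A⁻¹T)K⁻¹ = [[0, -1], [-3, -3]].

X = [[0, -1], [-3, -3]]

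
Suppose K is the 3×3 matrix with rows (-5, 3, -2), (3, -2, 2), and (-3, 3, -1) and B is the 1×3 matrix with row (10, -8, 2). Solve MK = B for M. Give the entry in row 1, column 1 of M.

-2

Since K sits to the right of M, M = BK⁻¹.
det K = 5, so K⁻¹ = [[-4/5, -3/5, 2/5], [-3/5, -1/5, 4/5], [3/5, 6/5, 1/5]].
M = BK⁻¹ = [[10, -8, 2]] · [[-4/5, -3/5, 2/5], [-3/5, -1/5, 4/5], [3/5, 6/5, 1/5]] = [[-2, -2, -2]].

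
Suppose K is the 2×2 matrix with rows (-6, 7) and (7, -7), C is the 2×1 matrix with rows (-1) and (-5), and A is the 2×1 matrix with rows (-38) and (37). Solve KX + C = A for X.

KX = A − C = [[-37], [42]].
Left-multiplying both sides by K⁻¹ gives X = K⁻¹(A − C).
det K = -7; the adjugate gives K⁻¹ = [[1, 1], [1, 6/7]].
X = K⁻¹(A − C) = [[5], [-1]].

X = [[5], [-1]]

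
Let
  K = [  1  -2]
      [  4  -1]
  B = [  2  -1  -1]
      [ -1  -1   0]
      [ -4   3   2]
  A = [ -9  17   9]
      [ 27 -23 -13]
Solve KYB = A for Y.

Y = K⁻¹AB⁻¹ (apply K⁻¹ on the left and B⁻¹ on the right).
K has determinant 7; K⁻¹ = [[-1/7, 2/7], [-4/7, 1/7]].
det B = 1; the adjugate gives B⁻¹ = [[-2, -1, -1], [2, 0, 1], [-7, -2, -3]].
K⁻¹A = [[9, -9, -5], [9, -13, -7]].
Y = (K⁻¹A)B⁻¹ = [[-1, 1, -3], [5, 5, -1]].

Y = [[-1, 1, -3], [5, 5, -1]]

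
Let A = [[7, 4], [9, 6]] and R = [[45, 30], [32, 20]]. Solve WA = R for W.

W = [[0, 5], [2, 2]]

A is on the right of W, so right-multiply by A⁻¹: W = RA⁻¹.
det A = 6; the adjugate gives A⁻¹ = [[1, -2/3], [-3/2, 7/6]].
W = RA⁻¹ = [[45, 30], [32, 20]] · [[1, -2/3], [-3/2, 7/6]] = [[0, 5], [2, 2]].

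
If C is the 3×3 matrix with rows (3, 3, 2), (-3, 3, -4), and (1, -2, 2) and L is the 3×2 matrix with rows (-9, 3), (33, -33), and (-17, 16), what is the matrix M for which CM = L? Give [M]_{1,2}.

C is on the left of M, so left-multiply by C⁻¹: M = C⁻¹L.
C has determinant 6; C⁻¹ = [[-1/3, -5/3, -3], [1/3, 2/3, 1], [1/2, 3/2, 3]].
M = C⁻¹L = [[-1/3, -5/3, -3], [1/3, 2/3, 1], [1/2, 3/2, 3]] · [[-9, 3], [33, -33], [-17, 16]] = [[-1, 6], [2, -5], [-6, 0]].

6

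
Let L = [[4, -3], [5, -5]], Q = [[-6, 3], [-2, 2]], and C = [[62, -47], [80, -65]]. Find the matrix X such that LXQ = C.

Isolating X: multiply by L⁻¹ from the left and Q⁻¹ from the right, so X = L⁻¹CQ⁻¹.
det L = -5, so L⁻¹ = [[1, -3/5], [1, -4/5]].
det Q = -6; the adjugate gives Q⁻¹ = [[-1/3, 1/2], [-1/3, 1]].
L⁻¹C = [[14, -8], [-2, 5]].
X = (L⁻¹C)Q⁻¹ = [[-2, -1], [-1, 4]].

X = [[-2, -1], [-1, 4]]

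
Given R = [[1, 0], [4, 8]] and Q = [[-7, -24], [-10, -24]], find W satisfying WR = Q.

W = [[5, -3], [2, -3]]

Since R sits to the right of W, W = QR⁻¹.
det R = 8; the adjugate gives R⁻¹ = [[1, 0], [-1/2, 1/8]].
W = QR⁻¹ = [[-7, -24], [-10, -24]] · [[1, 0], [-1/2, 1/8]] = [[5, -3], [2, -3]].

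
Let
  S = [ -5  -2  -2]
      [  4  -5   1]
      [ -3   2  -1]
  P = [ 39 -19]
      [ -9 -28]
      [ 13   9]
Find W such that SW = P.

W = [[-5, -1], [-3, 6], [-4, 6]]

Left-multiplying both sides by S⁻¹ gives W = S⁻¹P.
det S = -3, so S⁻¹ = [[-1, 2, 4], [-1/3, 1/3, 1], [7/3, -16/3, -11]].
W = S⁻¹P = [[-1, 2, 4], [-1/3, 1/3, 1], [7/3, -16/3, -11]] · [[39, -19], [-9, -28], [13, 9]] = [[-5, -1], [-3, 6], [-4, 6]].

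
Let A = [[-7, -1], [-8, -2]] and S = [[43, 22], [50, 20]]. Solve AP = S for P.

P = [[-6, -4], [-1, 6]]

A is on the left of P, so left-multiply by A⁻¹: P = A⁻¹S.
det A = 6, so A⁻¹ = [[-1/3, 1/6], [4/3, -7/6]].
P = A⁻¹S = [[-1/3, 1/6], [4/3, -7/6]] · [[43, 22], [50, 20]] = [[-6, -4], [-1, 6]].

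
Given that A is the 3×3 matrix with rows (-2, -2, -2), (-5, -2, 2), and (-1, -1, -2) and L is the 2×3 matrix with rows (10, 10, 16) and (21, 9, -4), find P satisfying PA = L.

Since A sits to the right of P, P = LA⁻¹.
det A = 6, so A⁻¹ = [[1, -1/3, -4/3], [-2, 1/3, 7/3], [1/2, 0, -1]].
P = LA⁻¹ = [[10, 10, 16], [21, 9, -4]] · [[1, -1/3, -4/3], [-2, 1/3, 7/3], [1/2, 0, -1]] = [[-2, 0, -6], [1, -4, -3]].

P = [[-2, 0, -6], [1, -4, -3]]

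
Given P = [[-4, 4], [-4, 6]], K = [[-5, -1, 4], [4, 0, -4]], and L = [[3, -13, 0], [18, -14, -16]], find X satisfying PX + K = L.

PX = L − K = [[8, -12, -4], [14, -14, -12]].
Left-multiplying both sides by P⁻¹ gives X = P⁻¹(L − K).
det P = -8, so P⁻¹ = [[-3/4, 1/2], [-1/2, 1/2]].
X = P⁻¹(L − K) = [[1, 2, -3], [3, -1, -4]].

X = [[1, 2, -3], [3, -1, -4]]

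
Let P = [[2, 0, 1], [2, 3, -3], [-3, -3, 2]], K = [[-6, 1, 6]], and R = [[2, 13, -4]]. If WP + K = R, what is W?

WP = R − K = [[8, 12, -10]].
P is on the right of W, so right-multiply by P⁻¹: W = (R − K)P⁻¹.
P has determinant -3; P⁻¹ = [[1, 1, 1], [-5/3, -7/3, -8/3], [-1, -2, -2]].
W = (R − K)P⁻¹ = [[-2, 0, -4]].

W = [[-2, 0, -4]]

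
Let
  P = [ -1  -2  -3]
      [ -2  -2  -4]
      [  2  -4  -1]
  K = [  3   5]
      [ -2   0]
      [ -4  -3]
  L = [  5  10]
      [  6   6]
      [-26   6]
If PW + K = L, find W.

PW = L − K = [[2, 5], [8, 6], [-22, 9]].
Since P multiplies W on the left, W = P⁻¹(L − K).
det P = -2, so P⁻¹ = [[7, -5, -1], [5, -7/2, -1], [-6, 4, 1]].
W = P⁻¹(L − K) = [[-4, -4], [4, -5], [-2, 3]].

W = [[-4, -4], [4, -5], [-2, 3]]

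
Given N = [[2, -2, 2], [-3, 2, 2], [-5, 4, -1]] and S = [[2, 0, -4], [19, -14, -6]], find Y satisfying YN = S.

Y = [[-6, 2, -4], [2, -5, 0]]

Since N sits to the right of Y, Y = SN⁻¹.
det N = 2; the adjugate gives N⁻¹ = [[-5, 3, -4], [-13/2, 4, -5], [-1, 1, -1]].
Y = SN⁻¹ = [[2, 0, -4], [19, -14, -6]] · [[-5, 3, -4], [-13/2, 4, -5], [-1, 1, -1]] = [[-6, 2, -4], [2, -5, 0]].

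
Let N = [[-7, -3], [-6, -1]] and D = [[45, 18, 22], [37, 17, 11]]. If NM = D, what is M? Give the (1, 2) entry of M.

N is on the left of M, so left-multiply by N⁻¹: M = N⁻¹D.
det N = -11, so N⁻¹ = [[1/11, -3/11], [-6/11, 7/11]].
M = N⁻¹D = [[1/11, -3/11], [-6/11, 7/11]] · [[45, 18, 22], [37, 17, 11]] = [[-6, -3, -1], [-1, 1, -5]].

-3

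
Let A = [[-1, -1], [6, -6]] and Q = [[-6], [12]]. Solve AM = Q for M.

M = [[4], [2]]

Left-multiplying both sides by A⁻¹ gives M = A⁻¹Q.
det A = 12; the adjugate gives A⁻¹ = [[-1/2, 1/12], [-1/2, -1/12]].
M = A⁻¹Q = [[-1/2, 1/12], [-1/2, -1/12]] · [[-6], [12]] = [[4], [2]].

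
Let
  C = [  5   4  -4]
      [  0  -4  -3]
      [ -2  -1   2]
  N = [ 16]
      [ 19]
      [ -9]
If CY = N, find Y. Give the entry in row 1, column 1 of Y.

Left-multiplying both sides by C⁻¹ gives Y = C⁻¹N.
det C = 1; the adjugate gives C⁻¹ = [[-11, -4, -28], [6, 2, 15], [-8, -3, -20]].
Y = C⁻¹N = [[-11, -4, -28], [6, 2, 15], [-8, -3, -20]] · [[16], [19], [-9]] = [[0], [-1], [-5]].

0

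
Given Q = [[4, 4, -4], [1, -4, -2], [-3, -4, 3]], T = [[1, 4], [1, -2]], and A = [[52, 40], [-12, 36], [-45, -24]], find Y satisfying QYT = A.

Y = [[4, -2], [1, 5], [-1, -4]]

Isolating Y: multiply by Q⁻¹ from the left and T⁻¹ from the right, so Y = Q⁻¹AT⁻¹.
det Q = -4, so Q⁻¹ = [[5, -1, 6], [-3/4, 0, -1], [4, -1, 5]].
det T = -6; the adjugate gives T⁻¹ = [[1/3, 2/3], [1/6, -1/6]].
Q⁻¹A = [[2, 20], [6, -6], [-5, 4]].
Y = (Q⁻¹A)T⁻¹ = [[4, -2], [1, 5], [-1, -4]].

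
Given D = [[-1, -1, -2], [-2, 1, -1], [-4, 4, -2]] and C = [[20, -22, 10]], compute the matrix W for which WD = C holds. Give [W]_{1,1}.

0

Right-multiplying both sides by D⁻¹ gives W = CD⁻¹.
det D = 6; the adjugate gives D⁻¹ = [[1/3, -5/3, 1/2], [0, -1, 1/2], [-2/3, 4/3, -1/2]].
W = CD⁻¹ = [[20, -22, 10]] · [[1/3, -5/3, 1/2], [0, -1, 1/2], [-2/3, 4/3, -1/2]] = [[0, 2, -6]].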